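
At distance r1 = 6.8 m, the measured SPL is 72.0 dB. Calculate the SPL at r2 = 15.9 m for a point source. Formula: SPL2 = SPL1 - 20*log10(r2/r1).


r2/r1 = 15.9/6.8 = 2.33824
Correction = 20*log10(2.33824) = 7.37778 dB
SPL2 = 72.0 - 7.37778 = 64.622 dB


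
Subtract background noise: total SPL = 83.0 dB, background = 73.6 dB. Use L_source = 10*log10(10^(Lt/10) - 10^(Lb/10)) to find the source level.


10^(83.0/10) = 1.99526e+08
10^(73.6/10) = 2.29087e+07
Difference = 1.99526e+08 - 2.29087e+07 = 1.76617e+08
L_source = 10*log10(1.76617e+08) = 82.47 dB


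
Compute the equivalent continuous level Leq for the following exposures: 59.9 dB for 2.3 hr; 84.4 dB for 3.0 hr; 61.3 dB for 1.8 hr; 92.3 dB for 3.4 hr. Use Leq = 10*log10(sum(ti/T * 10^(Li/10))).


T_total = 2.3 + 3.0 + 1.8 + 3.4 = 10.5 hr
(2.3/10.5) * 10^(59.9/10) = 214061
(3.0/10.5) * 10^(84.4/10) = 7.86922e+07
(1.8/10.5) * 10^(61.3/10) = 231251
(3.4/10.5) * 10^(92.3/10) = 5.49907e+08
Sum = 214061 + 7.86922e+07 + 231251 + 5.49907e+08 = 6.29045e+08
Leq = 10*log10(6.29045e+08) = 87.987 dB


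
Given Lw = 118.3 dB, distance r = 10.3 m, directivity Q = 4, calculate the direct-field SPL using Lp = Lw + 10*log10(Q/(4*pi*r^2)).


4*pi*r^2 = 4*pi*10.3^2 = 1333.17 m^2
Q / (4*pi*r^2) = 4 / 1333.17 = 0.00300037
Lp = 118.3 + 10*log10(0.00300037) = 93.072 dB


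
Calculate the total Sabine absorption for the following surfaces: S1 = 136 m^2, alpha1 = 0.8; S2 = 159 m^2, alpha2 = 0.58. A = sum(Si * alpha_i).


136 * 0.8 = 108.8
159 * 0.58 = 92.22
A_total = 108.8 + 92.22 = 201.02 m^2


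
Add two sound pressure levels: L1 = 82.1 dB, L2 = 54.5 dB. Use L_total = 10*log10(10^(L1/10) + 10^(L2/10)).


10^(82.1/10) = 1.62181e+08
10^(54.5/10) = 281838
Sum = 1.62181e+08 + 281838 = 1.62463e+08
L_total = 10*log10(1.62463e+08) = 82.108 dB


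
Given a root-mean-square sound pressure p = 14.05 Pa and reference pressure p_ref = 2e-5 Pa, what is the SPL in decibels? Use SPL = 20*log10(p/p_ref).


p / p_ref = 14.05 / 2e-5 = 702500
SPL = 20 * log10(702500) = 116.93 dB


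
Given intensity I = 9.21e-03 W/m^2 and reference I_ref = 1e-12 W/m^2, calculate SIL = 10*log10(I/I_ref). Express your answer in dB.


I / I_ref = 9.21e-03 / 1e-12 = 9.21e+09
SIL = 10 * log10(9.21e+09) = 99.643 dB


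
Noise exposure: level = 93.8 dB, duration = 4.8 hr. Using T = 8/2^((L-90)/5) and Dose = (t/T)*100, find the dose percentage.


T_allowed = 8 / 2^((93.8 - 90)/5) = 4.72397 hr
Dose = 4.8 / 4.72397 * 100 = 101.61 %


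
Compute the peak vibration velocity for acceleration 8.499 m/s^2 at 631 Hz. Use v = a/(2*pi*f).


omega = 2*pi*f = 2*pi*631 = 3964.69 rad/s
v = a / omega = 8.499 / 3964.69 = 0.0021437 m/s


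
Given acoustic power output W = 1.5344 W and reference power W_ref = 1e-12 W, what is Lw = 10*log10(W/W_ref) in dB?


W / W_ref = 1.5344 / 1e-12 = 1.5344e+12
Lw = 10 * log10(1.5344e+12) = 121.86 dB


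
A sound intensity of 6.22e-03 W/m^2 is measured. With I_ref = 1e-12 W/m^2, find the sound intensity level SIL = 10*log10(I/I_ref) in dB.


I / I_ref = 6.22e-03 / 1e-12 = 6.22e+09
SIL = 10 * log10(6.22e+09) = 97.938 dB


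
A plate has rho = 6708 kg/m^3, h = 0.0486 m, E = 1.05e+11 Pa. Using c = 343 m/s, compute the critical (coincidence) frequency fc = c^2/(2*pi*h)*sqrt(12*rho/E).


12*rho/E = 12*6708/1.05e+11 = 7.66629e-07
sqrt(12*rho/E) = sqrt(7.66629e-07) = 0.000875574
c^2/(2*pi*h) = 343^2/(2*pi*0.0486) = 385276
fc = 385276 * 0.000875574 = 337.34 Hz


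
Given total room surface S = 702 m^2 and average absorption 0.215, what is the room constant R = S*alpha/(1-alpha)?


R = 702 * 0.215 / (1 - 0.215) = 192.27 m^2


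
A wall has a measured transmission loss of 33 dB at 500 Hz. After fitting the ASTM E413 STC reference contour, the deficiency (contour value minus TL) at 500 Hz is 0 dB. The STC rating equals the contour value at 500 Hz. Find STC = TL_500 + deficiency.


By ASTM E413, STC = value of the fitted reference contour at 500 Hz.
Contour value at 500 Hz = TL_500 + deficiency = 33 + 0 = 33
STC = 33


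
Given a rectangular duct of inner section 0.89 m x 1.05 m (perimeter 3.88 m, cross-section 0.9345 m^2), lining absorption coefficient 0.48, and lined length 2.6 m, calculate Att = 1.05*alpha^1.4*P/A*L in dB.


alpha^1.4 = 0.48^1.4 = 0.35788
Attenuation rate = 1.05 * alpha^1.4 * P / A
= 1.05 * 0.35788 * 3.88 / 0.9345 = 1.5602 dB/m
Total Att = 1.5602 * 2.6 = 4.0565 dB


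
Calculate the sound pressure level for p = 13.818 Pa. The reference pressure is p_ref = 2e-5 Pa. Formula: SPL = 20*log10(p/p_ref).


p / p_ref = 13.818 / 2e-5 = 690900
SPL = 20 * log10(690900) = 116.79 dB


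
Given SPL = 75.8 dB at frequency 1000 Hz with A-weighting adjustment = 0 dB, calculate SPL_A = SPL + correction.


A-weighting table: 1000 Hz -> 0 dB correction
SPL_A = SPL + correction = 75.8 + (0) = 75.8 dBA


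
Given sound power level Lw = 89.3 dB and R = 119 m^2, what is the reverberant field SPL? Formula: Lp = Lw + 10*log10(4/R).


4/R = 4/119 = 0.0336134
Lp = 89.3 + 10*log10(0.0336134) = 74.565 dB


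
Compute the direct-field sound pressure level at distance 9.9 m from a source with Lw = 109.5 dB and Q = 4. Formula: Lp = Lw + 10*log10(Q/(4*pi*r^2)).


4*pi*r^2 = 4*pi*9.9^2 = 1231.63 m^2
Q / (4*pi*r^2) = 4 / 1231.63 = 0.00324773
Lp = 109.5 + 10*log10(0.00324773) = 84.616 dB


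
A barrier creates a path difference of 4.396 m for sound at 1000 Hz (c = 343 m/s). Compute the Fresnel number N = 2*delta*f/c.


N = 2*delta*f/c = 2*delta/lambda, where lambda = c/f
lambda = 343 / 1000 = 0.343 m
N = 2 * 4.396 / 0.343 = 25.633


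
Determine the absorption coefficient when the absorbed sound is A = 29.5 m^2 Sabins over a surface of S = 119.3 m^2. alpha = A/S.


Absorption coefficient = absorbed power / incident power
alpha = A / S = 29.5 / 119.3 = 0.24728


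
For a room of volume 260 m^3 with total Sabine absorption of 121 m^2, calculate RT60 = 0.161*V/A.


RT60 = 0.161 * 260 / 121 = 0.34595 s


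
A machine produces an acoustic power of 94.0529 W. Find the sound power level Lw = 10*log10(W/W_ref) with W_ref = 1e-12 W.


W / W_ref = 94.0529 / 1e-12 = 9.40529e+13
Lw = 10 * log10(9.40529e+13) = 139.73 dB


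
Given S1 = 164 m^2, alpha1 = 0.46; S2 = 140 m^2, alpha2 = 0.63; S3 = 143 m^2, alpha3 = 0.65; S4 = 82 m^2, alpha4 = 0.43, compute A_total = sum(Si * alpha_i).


164 * 0.46 = 75.44
140 * 0.63 = 88.2
143 * 0.65 = 92.95
82 * 0.43 = 35.26
A_total = 75.44 + 88.2 + 92.95 + 35.26 = 291.85 m^2


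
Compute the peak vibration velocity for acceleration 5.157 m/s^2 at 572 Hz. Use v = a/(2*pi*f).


omega = 2*pi*f = 2*pi*572 = 3593.98 rad/s
v = a / omega = 5.157 / 3593.98 = 0.0014349 m/s


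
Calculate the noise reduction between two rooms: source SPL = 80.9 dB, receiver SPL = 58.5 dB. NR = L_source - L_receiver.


NR = L_source - L_receiver (difference between source and receiving room levels)
NR = 80.9 - 58.5 = 22.4 dB


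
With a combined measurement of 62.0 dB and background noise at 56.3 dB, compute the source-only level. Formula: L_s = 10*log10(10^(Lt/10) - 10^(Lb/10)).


10^(62.0/10) = 1.58489e+06
10^(56.3/10) = 426580
Difference = 1.58489e+06 - 426580 = 1.15831e+06
L_source = 10*log10(1.15831e+06) = 60.638 dB


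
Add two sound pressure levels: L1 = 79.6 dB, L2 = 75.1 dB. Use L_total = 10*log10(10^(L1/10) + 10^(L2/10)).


10^(79.6/10) = 9.12011e+07
10^(75.1/10) = 3.23594e+07
Sum = 9.12011e+07 + 3.23594e+07 = 1.2356e+08
L_total = 10*log10(1.2356e+08) = 80.919 dB


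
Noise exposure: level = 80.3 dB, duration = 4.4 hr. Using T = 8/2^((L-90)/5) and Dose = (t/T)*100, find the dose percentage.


T_allowed = 8 / 2^((80.3 - 90)/5) = 30.6965 hr
Dose = 4.4 / 30.6965 * 100 = 14.334 %


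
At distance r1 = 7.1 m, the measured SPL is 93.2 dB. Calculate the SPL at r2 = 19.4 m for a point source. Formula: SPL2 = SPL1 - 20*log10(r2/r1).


r2/r1 = 19.4/7.1 = 2.73239
Correction = 20*log10(2.73239) = 8.73085 dB
SPL2 = 93.2 - 8.73085 = 84.469 dB


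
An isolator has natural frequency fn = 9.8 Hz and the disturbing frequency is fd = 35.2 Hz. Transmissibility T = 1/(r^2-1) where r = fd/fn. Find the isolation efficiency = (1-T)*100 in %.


r = 35.2 / 9.8 = 3.59184
r^2 - 1 = 3.59184^2 - 1 = 11.9013
T = 1/11.9013 = 0.0840244
Efficiency = (1 - 0.0840244)*100 = 91.598 %


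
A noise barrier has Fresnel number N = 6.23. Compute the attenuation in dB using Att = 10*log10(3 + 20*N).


3 + 20*N = 3 + 20*6.23 = 127.6
Att = 10*log10(127.6) = 21.059 dB


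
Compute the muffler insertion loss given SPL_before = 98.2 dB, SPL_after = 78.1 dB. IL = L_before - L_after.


Insertion loss = SPL without muffler - SPL with muffler
IL = 98.2 - 78.1 = 20.1 dB


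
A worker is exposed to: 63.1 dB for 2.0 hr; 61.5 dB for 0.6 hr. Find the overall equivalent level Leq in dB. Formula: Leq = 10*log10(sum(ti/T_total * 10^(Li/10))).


T_total = 2.0 + 0.6 = 2.6 hr
(2.0/2.6) * 10^(63.1/10) = 1.57057e+06
(0.6/2.6) * 10^(61.5/10) = 325970
Sum = 1.57057e+06 + 325970 = 1.89654e+06
Leq = 10*log10(1.89654e+06) = 62.78 dB


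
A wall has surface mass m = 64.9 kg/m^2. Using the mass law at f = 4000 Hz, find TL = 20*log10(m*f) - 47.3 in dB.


m * f = 64.9 * 4000 = 259600
20*log10(259600) = 108.286 dB
TL = 108.286 - 47.3 = 60.986 dB


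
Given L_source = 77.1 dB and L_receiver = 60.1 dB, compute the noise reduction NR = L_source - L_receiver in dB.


NR = L_source - L_receiver (difference between source and receiving room levels)
NR = 77.1 - 60.1 = 17 dB


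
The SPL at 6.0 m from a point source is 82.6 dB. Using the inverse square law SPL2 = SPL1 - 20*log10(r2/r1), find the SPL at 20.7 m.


r2/r1 = 20.7/6.0 = 3.45
Correction = 20*log10(3.45) = 10.7564 dB
SPL2 = 82.6 - 10.7564 = 71.844 dB


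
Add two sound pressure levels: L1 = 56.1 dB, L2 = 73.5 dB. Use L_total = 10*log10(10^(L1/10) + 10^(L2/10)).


10^(56.1/10) = 407380
10^(73.5/10) = 2.23872e+07
Sum = 407380 + 2.23872e+07 = 2.27946e+07
L_total = 10*log10(2.27946e+07) = 73.578 dB


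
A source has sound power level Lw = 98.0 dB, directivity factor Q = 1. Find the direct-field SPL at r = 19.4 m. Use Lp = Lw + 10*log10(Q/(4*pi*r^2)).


4*pi*r^2 = 4*pi*19.4^2 = 4729.48 m^2
Q / (4*pi*r^2) = 1 / 4729.48 = 0.00021144
Lp = 98.0 + 10*log10(0.00021144) = 61.252 dB


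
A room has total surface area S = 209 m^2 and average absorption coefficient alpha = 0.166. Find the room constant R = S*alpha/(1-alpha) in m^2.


R = 209 * 0.166 / (1 - 0.166) = 41.6 m^2


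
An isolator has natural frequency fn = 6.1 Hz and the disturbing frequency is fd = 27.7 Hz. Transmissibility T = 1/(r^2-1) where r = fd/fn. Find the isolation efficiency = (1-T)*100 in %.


r = 27.7 / 6.1 = 4.54098
r^2 - 1 = 4.54098^2 - 1 = 19.6205
T = 1/19.6205 = 0.0509671
Efficiency = (1 - 0.0509671)*100 = 94.903 %


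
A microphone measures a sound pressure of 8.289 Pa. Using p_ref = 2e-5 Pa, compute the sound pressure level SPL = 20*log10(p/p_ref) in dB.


p / p_ref = 8.289 / 2e-5 = 414450
SPL = 20 * log10(414450) = 112.35 dB


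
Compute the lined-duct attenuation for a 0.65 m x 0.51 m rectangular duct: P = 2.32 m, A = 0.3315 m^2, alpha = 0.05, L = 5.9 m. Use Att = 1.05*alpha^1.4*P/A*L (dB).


alpha^1.4 = 0.05^1.4 = 0.0150854
Attenuation rate = 1.05 * alpha^1.4 * P / A
= 1.05 * 0.0150854 * 2.32 / 0.3315 = 0.110854 dB/m
Total Att = 0.110854 * 5.9 = 0.65404 dB


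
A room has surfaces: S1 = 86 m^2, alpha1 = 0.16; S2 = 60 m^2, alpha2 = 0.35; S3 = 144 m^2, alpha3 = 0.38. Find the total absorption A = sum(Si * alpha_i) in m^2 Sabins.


86 * 0.16 = 13.76
60 * 0.35 = 21
144 * 0.38 = 54.72
A_total = 13.76 + 21 + 54.72 = 89.48 m^2


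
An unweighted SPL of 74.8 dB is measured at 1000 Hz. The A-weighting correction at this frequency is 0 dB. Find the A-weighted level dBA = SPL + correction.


A-weighting table: 1000 Hz -> 0 dB correction
SPL_A = SPL + correction = 74.8 + (0) = 74.8 dBA


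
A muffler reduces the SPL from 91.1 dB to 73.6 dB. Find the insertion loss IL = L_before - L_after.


Insertion loss = SPL without muffler - SPL with muffler
IL = 91.1 - 73.6 = 17.5 dB


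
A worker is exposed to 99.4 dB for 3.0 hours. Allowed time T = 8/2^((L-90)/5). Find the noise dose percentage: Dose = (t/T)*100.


T_allowed = 8 / 2^((99.4 - 90)/5) = 2.17347 hr
Dose = 3.0 / 2.17347 * 100 = 138.03 %


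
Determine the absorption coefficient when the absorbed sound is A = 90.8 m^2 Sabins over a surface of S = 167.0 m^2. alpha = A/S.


Absorption coefficient = absorbed power / incident power
alpha = A / S = 90.8 / 167.0 = 0.54371


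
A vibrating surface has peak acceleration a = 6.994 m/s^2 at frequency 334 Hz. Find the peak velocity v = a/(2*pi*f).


omega = 2*pi*f = 2*pi*334 = 2098.58 rad/s
v = a / omega = 6.994 / 2098.58 = 0.0033327 m/s


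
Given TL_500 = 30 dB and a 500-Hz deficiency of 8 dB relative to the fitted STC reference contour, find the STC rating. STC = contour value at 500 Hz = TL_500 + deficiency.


By ASTM E413, STC = value of the fitted reference contour at 500 Hz.
Contour value at 500 Hz = TL_500 + deficiency = 30 + 8 = 38
STC = 38


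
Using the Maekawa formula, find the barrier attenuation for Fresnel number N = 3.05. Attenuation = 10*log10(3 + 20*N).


3 + 20*N = 3 + 20*3.05 = 64
Att = 10*log10(64) = 18.062 dB


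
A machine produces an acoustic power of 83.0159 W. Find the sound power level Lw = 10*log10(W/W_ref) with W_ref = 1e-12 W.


W / W_ref = 83.0159 / 1e-12 = 8.30159e+13
Lw = 10 * log10(8.30159e+13) = 139.19 dB


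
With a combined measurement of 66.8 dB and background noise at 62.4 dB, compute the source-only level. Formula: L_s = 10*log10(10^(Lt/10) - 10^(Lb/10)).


10^(66.8/10) = 4.7863e+06
10^(62.4/10) = 1.7378e+06
Difference = 4.7863e+06 - 1.7378e+06 = 3.0485e+06
L_source = 10*log10(3.0485e+06) = 64.841 dB


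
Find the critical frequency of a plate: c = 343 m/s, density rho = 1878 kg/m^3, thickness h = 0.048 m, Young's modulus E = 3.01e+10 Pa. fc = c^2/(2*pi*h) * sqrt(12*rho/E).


12*rho/E = 12*1878/3.01e+10 = 7.48704e-07
sqrt(12*rho/E) = sqrt(7.48704e-07) = 0.000865277
c^2/(2*pi*h) = 343^2/(2*pi*0.048) = 390092
fc = 390092 * 0.000865277 = 337.54 Hz


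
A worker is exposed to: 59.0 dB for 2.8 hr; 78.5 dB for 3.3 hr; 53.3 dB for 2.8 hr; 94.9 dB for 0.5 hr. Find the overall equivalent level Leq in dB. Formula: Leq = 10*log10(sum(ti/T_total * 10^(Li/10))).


T_total = 2.8 + 3.3 + 2.8 + 0.5 = 9.4 hr
(2.8/9.4) * 10^(59.0/10) = 236608
(3.3/9.4) * 10^(78.5/10) = 2.48534e+07
(2.8/9.4) * 10^(53.3/10) = 63684
(0.5/9.4) * 10^(94.9/10) = 1.64377e+08
Sum = 236608 + 2.48534e+07 + 63684 + 1.64377e+08 = 1.89531e+08
Leq = 10*log10(1.89531e+08) = 82.777 dB


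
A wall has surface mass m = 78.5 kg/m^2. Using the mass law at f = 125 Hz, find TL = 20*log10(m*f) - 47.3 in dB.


m * f = 78.5 * 125 = 9812.5
20*log10(9812.5) = 79.8356 dB
TL = 79.8356 - 47.3 = 32.536 dB


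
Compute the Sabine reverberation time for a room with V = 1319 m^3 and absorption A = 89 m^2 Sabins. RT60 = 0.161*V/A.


RT60 = 0.161 * 1319 / 89 = 2.3861 s


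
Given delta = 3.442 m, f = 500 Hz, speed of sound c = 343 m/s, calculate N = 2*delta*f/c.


N = 2*delta*f/c = 2*delta/lambda, where lambda = c/f
lambda = 343 / 500 = 0.686 m
N = 2 * 3.442 / 0.686 = 10.035


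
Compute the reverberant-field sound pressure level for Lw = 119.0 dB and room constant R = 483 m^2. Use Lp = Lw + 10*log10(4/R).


4/R = 4/483 = 0.00828157
Lp = 119.0 + 10*log10(0.00828157) = 98.181 dB


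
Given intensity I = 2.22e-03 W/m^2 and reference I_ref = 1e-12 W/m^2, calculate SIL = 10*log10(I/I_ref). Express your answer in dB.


I / I_ref = 2.22e-03 / 1e-12 = 2.22e+09
SIL = 10 * log10(2.22e+09) = 93.464 dB


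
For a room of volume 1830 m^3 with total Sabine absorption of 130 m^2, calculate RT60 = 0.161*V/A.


RT60 = 0.161 * 1830 / 130 = 2.2664 s


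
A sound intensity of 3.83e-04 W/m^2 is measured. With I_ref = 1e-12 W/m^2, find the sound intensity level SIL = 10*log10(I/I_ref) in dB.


I / I_ref = 3.83e-04 / 1e-12 = 3.83e+08
SIL = 10 * log10(3.83e+08) = 85.832 dB


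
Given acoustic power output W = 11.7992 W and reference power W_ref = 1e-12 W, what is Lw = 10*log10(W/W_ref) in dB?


W / W_ref = 11.7992 / 1e-12 = 1.17992e+13
Lw = 10 * log10(1.17992e+13) = 130.72 dB


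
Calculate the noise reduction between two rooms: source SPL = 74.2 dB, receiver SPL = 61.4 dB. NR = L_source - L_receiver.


NR = L_source - L_receiver (difference between source and receiving room levels)
NR = 74.2 - 61.4 = 12.8 dB


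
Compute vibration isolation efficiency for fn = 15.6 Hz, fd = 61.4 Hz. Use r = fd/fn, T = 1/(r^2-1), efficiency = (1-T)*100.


r = 61.4 / 15.6 = 3.9359
r^2 - 1 = 3.9359^2 - 1 = 14.4913
T = 1/14.4913 = 0.0690069
Efficiency = (1 - 0.0690069)*100 = 93.099 %


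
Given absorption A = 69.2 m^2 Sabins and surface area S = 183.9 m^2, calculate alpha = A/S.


Absorption coefficient = absorbed power / incident power
alpha = A / S = 69.2 / 183.9 = 0.37629


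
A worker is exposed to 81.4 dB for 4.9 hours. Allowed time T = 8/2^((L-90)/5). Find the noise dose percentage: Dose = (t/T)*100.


T_allowed = 8 / 2^((81.4 - 90)/5) = 26.3549 hr
Dose = 4.9 / 26.3549 * 100 = 18.592 %


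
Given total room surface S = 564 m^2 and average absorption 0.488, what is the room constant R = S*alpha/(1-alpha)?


R = 564 * 0.488 / (1 - 0.488) = 537.56 m^2


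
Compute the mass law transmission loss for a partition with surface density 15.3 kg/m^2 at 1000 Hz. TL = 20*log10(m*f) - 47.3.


m * f = 15.3 * 1000 = 15300
20*log10(15300) = 83.6938 dB
TL = 83.6938 - 47.3 = 36.394 dB


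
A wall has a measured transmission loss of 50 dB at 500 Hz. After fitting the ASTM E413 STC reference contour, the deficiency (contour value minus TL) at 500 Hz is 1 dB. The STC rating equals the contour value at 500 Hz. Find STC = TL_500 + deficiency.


By ASTM E413, STC = value of the fitted reference contour at 500 Hz.
Contour value at 500 Hz = TL_500 + deficiency = 50 + 1 = 51
STC = 51


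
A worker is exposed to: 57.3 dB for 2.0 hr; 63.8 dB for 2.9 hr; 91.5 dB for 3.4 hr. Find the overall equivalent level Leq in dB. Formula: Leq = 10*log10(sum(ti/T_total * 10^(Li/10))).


T_total = 2.0 + 2.9 + 3.4 = 8.3 hr
(2.0/8.3) * 10^(57.3/10) = 129405
(2.9/8.3) * 10^(63.8/10) = 838146
(3.4/8.3) * 10^(91.5/10) = 5.7863e+08
Sum = 129405 + 838146 + 5.7863e+08 = 5.79598e+08
Leq = 10*log10(5.79598e+08) = 87.631 dB


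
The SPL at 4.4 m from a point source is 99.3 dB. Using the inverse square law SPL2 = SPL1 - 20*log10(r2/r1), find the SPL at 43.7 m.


r2/r1 = 43.7/4.4 = 9.93182
Correction = 20*log10(9.93182) = 19.9406 dB
SPL2 = 99.3 - 19.9406 = 79.359 dB


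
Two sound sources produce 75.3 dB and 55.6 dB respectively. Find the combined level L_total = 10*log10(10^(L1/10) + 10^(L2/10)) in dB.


10^(75.3/10) = 3.38844e+07
10^(55.6/10) = 363078
Sum = 3.38844e+07 + 363078 = 3.42475e+07
L_total = 10*log10(3.42475e+07) = 75.346 dB


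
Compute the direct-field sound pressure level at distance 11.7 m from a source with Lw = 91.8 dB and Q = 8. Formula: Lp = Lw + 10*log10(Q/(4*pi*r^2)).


4*pi*r^2 = 4*pi*11.7^2 = 1720.21 m^2
Q / (4*pi*r^2) = 8 / 1720.21 = 0.00465059
Lp = 91.8 + 10*log10(0.00465059) = 68.475 dB


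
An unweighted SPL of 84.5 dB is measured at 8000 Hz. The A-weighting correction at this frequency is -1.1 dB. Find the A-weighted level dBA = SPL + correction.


A-weighting table: 8000 Hz -> -1.1 dB correction
SPL_A = SPL + correction = 84.5 + (-1.1) = 83.4 dBA


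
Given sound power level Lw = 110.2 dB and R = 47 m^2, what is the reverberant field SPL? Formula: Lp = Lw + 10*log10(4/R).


4/R = 4/47 = 0.0851064
Lp = 110.2 + 10*log10(0.0851064) = 99.5 dB


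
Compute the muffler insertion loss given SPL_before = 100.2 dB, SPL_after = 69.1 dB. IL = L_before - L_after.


Insertion loss = SPL without muffler - SPL with muffler
IL = 100.2 - 69.1 = 31.1 dB


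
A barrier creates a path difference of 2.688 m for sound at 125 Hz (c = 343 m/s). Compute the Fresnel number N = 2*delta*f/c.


N = 2*delta*f/c = 2*delta/lambda, where lambda = c/f
lambda = 343 / 125 = 2.744 m
N = 2 * 2.688 / 2.744 = 1.9592


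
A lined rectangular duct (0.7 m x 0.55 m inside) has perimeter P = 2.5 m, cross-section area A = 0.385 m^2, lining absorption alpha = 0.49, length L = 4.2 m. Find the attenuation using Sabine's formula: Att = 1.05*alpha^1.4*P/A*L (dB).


alpha^1.4 = 0.49^1.4 = 0.368362
Attenuation rate = 1.05 * alpha^1.4 * P / A
= 1.05 * 0.368362 * 2.5 / 0.385 = 2.51156 dB/m
Total Att = 2.51156 * 4.2 = 10.549 dB


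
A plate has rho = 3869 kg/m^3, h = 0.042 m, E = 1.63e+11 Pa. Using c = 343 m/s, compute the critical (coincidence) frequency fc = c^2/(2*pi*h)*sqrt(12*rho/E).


12*rho/E = 12*3869/1.63e+11 = 2.84834e-07
sqrt(12*rho/E) = sqrt(2.84834e-07) = 0.000533698
c^2/(2*pi*h) = 343^2/(2*pi*0.042) = 445820
fc = 445820 * 0.000533698 = 237.93 Hz


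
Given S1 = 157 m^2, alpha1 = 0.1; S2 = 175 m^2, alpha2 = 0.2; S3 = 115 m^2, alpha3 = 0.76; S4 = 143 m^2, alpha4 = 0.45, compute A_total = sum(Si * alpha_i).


157 * 0.1 = 15.7
175 * 0.2 = 35
115 * 0.76 = 87.4
143 * 0.45 = 64.35
A_total = 15.7 + 35 + 87.4 + 64.35 = 202.45 m^2


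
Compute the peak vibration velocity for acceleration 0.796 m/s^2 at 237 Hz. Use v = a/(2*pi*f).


omega = 2*pi*f = 2*pi*237 = 1489.11 rad/s
v = a / omega = 0.796 / 1489.11 = 0.00053455 m/s


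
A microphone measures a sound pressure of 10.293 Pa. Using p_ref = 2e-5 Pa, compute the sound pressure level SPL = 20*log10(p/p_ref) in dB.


p / p_ref = 10.293 / 2e-5 = 514650
SPL = 20 * log10(514650) = 114.23 dB


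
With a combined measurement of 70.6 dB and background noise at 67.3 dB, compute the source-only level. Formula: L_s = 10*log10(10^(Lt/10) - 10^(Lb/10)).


10^(70.6/10) = 1.14815e+07
10^(67.3/10) = 5.37032e+06
Difference = 1.14815e+07 - 5.37032e+06 = 6.11118e+06
L_source = 10*log10(6.11118e+06) = 67.861 dB


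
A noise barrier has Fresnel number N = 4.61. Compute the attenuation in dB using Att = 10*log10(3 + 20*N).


3 + 20*N = 3 + 20*4.61 = 95.2
Att = 10*log10(95.2) = 19.786 dB


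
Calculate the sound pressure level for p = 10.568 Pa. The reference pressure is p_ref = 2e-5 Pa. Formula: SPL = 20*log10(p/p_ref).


p / p_ref = 10.568 / 2e-5 = 528400
SPL = 20 * log10(528400) = 114.46 dB


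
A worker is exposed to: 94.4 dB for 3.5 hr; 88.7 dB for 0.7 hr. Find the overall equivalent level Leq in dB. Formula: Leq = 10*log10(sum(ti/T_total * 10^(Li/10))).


T_total = 3.5 + 0.7 = 4.2 hr
(3.5/4.2) * 10^(94.4/10) = 2.29519e+09
(0.7/4.2) * 10^(88.7/10) = 1.23552e+08
Sum = 2.29519e+09 + 1.23552e+08 = 2.41874e+09
Leq = 10*log10(2.41874e+09) = 93.836 dB


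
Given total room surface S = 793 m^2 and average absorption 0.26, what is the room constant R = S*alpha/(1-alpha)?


R = 793 * 0.26 / (1 - 0.26) = 278.62 m^2


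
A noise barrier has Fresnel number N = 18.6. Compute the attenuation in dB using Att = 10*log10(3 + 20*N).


3 + 20*N = 3 + 20*18.6 = 375
Att = 10*log10(375) = 25.74 dB


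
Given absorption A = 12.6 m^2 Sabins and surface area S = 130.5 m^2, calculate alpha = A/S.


Absorption coefficient = absorbed power / incident power
alpha = A / S = 12.6 / 130.5 = 0.096552


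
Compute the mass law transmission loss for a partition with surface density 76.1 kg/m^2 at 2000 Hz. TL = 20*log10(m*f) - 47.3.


m * f = 76.1 * 2000 = 152200
20*log10(152200) = 103.648 dB
TL = 103.648 - 47.3 = 56.348 dB


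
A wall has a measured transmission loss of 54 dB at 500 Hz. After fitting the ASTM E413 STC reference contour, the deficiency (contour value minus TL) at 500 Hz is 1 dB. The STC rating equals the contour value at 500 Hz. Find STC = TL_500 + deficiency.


By ASTM E413, STC = value of the fitted reference contour at 500 Hz.
Contour value at 500 Hz = TL_500 + deficiency = 54 + 1 = 55
STC = 55


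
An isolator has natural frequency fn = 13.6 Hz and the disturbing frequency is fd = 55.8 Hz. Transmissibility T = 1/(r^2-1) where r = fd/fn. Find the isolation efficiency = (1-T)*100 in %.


r = 55.8 / 13.6 = 4.10294
r^2 - 1 = 4.10294^2 - 1 = 15.8341
T = 1/15.8341 = 0.0631548
Efficiency = (1 - 0.0631548)*100 = 93.685 %


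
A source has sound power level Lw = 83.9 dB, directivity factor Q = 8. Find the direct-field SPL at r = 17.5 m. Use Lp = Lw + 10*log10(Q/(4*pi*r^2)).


4*pi*r^2 = 4*pi*17.5^2 = 3848.45 m^2
Q / (4*pi*r^2) = 8 / 3848.45 = 0.00207876
Lp = 83.9 + 10*log10(0.00207876) = 57.078 dB


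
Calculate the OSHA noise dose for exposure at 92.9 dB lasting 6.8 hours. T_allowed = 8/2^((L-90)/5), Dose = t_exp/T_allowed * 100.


T_allowed = 8 / 2^((92.9 - 90)/5) = 5.35171 hr
Dose = 6.8 / 5.35171 * 100 = 127.06 %


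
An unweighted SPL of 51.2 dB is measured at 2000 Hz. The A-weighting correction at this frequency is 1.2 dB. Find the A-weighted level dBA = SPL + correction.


A-weighting table: 2000 Hz -> 1.2 dB correction
SPL_A = SPL + correction = 51.2 + (1.2) = 52.4 dBA


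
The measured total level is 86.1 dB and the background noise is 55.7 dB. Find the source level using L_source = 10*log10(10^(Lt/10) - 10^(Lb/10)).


10^(86.1/10) = 4.0738e+08
10^(55.7/10) = 371535
Difference = 4.0738e+08 - 371535 = 4.07008e+08
L_source = 10*log10(4.07008e+08) = 86.096 dB


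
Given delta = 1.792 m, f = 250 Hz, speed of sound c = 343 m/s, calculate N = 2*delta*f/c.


N = 2*delta*f/c = 2*delta/lambda, where lambda = c/f
lambda = 343 / 250 = 1.372 m
N = 2 * 1.792 / 1.372 = 2.6122


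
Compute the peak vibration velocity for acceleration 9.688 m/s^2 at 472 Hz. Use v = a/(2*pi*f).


omega = 2*pi*f = 2*pi*472 = 2965.66 rad/s
v = a / omega = 9.688 / 2965.66 = 0.0032667 m/s


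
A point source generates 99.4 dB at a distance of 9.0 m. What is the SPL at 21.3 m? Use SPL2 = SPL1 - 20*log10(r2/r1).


r2/r1 = 21.3/9.0 = 2.36667
Correction = 20*log10(2.36667) = 7.48275 dB
SPL2 = 99.4 - 7.48275 = 91.917 dB


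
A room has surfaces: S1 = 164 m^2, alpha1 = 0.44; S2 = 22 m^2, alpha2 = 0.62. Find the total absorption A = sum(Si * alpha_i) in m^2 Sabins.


164 * 0.44 = 72.16
22 * 0.62 = 13.64
A_total = 72.16 + 13.64 = 85.8 m^2


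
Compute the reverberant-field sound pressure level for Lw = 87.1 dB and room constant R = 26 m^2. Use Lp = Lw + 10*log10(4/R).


4/R = 4/26 = 0.153846
Lp = 87.1 + 10*log10(0.153846) = 78.971 dB


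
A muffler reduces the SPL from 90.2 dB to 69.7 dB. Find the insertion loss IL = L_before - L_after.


Insertion loss = SPL without muffler - SPL with muffler
IL = 90.2 - 69.7 = 20.5 dB


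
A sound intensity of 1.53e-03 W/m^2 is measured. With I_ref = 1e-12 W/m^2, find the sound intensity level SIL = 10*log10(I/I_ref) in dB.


I / I_ref = 1.53e-03 / 1e-12 = 1.53e+09
SIL = 10 * log10(1.53e+09) = 91.847 dB


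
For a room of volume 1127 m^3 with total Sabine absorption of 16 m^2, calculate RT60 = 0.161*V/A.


RT60 = 0.161 * 1127 / 16 = 11.34 s


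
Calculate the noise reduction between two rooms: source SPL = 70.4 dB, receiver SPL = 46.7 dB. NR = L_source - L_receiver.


NR = L_source - L_receiver (difference between source and receiving room levels)
NR = 70.4 - 46.7 = 23.7 dB


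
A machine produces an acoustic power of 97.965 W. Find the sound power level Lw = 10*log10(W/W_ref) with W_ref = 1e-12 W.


W / W_ref = 97.965 / 1e-12 = 9.7965e+13
Lw = 10 * log10(9.7965e+13) = 139.91 dB


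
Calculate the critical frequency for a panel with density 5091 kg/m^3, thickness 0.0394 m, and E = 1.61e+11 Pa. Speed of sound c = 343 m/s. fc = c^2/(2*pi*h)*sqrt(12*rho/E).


12*rho/E = 12*5091/1.61e+11 = 3.79453e-07
sqrt(12*rho/E) = sqrt(3.79453e-07) = 0.000615998
c^2/(2*pi*h) = 343^2/(2*pi*0.0394) = 475239
fc = 475239 * 0.000615998 = 292.75 Hz


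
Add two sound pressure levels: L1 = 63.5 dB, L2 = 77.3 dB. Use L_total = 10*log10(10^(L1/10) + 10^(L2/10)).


10^(63.5/10) = 2.23872e+06
10^(77.3/10) = 5.37032e+07
Sum = 2.23872e+06 + 5.37032e+07 = 5.59419e+07
L_total = 10*log10(5.59419e+07) = 77.477 dB


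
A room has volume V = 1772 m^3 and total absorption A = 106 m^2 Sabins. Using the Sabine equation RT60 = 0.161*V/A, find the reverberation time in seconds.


RT60 = 0.161 * 1772 / 106 = 2.6914 s


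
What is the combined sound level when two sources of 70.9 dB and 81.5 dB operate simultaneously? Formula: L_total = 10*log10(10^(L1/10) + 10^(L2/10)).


10^(70.9/10) = 1.23027e+07
10^(81.5/10) = 1.41254e+08
Sum = 1.23027e+07 + 1.41254e+08 = 1.53557e+08
L_total = 10*log10(1.53557e+08) = 81.863 dB


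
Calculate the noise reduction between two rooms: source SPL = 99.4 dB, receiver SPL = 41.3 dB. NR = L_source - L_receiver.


NR = L_source - L_receiver (difference between source and receiving room levels)
NR = 99.4 - 41.3 = 58.1 dB


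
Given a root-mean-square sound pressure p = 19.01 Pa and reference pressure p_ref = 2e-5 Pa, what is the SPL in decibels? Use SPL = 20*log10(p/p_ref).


p / p_ref = 19.01 / 2e-5 = 950500
SPL = 20 * log10(950500) = 119.56 dB


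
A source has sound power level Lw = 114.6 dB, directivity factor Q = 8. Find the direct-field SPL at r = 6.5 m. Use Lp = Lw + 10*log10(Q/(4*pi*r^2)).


4*pi*r^2 = 4*pi*6.5^2 = 530.929 m^2
Q / (4*pi*r^2) = 8 / 530.929 = 0.0150679
Lp = 114.6 + 10*log10(0.0150679) = 96.381 dB


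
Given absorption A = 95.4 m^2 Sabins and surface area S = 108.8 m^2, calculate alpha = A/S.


Absorption coefficient = absorbed power / incident power
alpha = A / S = 95.4 / 108.8 = 0.87684


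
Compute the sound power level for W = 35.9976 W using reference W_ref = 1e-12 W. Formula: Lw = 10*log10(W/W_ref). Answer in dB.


W / W_ref = 35.9976 / 1e-12 = 3.59976e+13
Lw = 10 * log10(3.59976e+13) = 135.56 dB


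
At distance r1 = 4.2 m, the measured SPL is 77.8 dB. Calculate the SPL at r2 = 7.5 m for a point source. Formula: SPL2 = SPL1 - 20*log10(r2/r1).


r2/r1 = 7.5/4.2 = 1.78571
Correction = 20*log10(1.78571) = 5.03622 dB
SPL2 = 77.8 - 5.03622 = 72.764 dB


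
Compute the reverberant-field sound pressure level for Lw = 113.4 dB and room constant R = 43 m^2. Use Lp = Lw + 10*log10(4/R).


4/R = 4/43 = 0.0930233
Lp = 113.4 + 10*log10(0.0930233) = 103.09 dB


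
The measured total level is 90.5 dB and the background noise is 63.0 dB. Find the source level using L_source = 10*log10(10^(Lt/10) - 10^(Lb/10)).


10^(90.5/10) = 1.12202e+09
10^(63.0/10) = 1.99526e+06
Difference = 1.12202e+09 - 1.99526e+06 = 1.12002e+09
L_source = 10*log10(1.12002e+09) = 90.492 dB


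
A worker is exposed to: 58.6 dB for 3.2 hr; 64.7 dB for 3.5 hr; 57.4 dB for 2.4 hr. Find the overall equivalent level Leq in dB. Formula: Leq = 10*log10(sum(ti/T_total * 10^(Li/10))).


T_total = 3.2 + 3.5 + 2.4 = 9.1 hr
(3.2/9.1) * 10^(58.6/10) = 254747
(3.5/9.1) * 10^(64.7/10) = 1.13508e+06
(2.4/9.1) * 10^(57.4/10) = 144934
Sum = 254747 + 1.13508e+06 + 144934 = 1.53476e+06
Leq = 10*log10(1.53476e+06) = 61.86 dB


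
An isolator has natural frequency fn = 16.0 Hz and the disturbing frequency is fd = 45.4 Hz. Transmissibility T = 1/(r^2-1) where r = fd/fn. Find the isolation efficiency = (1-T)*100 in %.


r = 45.4 / 16.0 = 2.8375
r^2 - 1 = 2.8375^2 - 1 = 7.05141
T = 1/7.05141 = 0.141816
Efficiency = (1 - 0.141816)*100 = 85.818 %


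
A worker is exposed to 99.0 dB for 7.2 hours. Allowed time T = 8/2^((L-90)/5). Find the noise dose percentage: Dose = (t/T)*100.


T_allowed = 8 / 2^((99.0 - 90)/5) = 2.2974 hr
Dose = 7.2 / 2.2974 * 100 = 313.4 %


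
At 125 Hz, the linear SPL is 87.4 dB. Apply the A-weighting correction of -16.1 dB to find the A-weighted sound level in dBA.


A-weighting table: 125 Hz -> -16.1 dB correction
SPL_A = SPL + correction = 87.4 + (-16.1) = 71.3 dBA


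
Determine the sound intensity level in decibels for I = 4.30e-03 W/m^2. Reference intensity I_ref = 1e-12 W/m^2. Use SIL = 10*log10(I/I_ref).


I / I_ref = 4.30e-03 / 1e-12 = 4.3e+09
SIL = 10 * log10(4.3e+09) = 96.335 dB


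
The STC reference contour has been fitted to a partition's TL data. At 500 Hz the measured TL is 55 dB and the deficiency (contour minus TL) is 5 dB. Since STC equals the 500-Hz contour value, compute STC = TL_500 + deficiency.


By ASTM E413, STC = value of the fitted reference contour at 500 Hz.
Contour value at 500 Hz = TL_500 + deficiency = 55 + 5 = 60
STC = 60


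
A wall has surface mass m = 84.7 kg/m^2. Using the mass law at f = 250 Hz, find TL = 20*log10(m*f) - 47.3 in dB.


m * f = 84.7 * 250 = 21175
20*log10(21175) = 86.5165 dB
TL = 86.5165 - 47.3 = 39.216 dB


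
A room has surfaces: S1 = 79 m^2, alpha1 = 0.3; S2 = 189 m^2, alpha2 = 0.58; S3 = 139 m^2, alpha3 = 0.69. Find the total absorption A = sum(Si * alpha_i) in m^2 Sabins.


79 * 0.3 = 23.7
189 * 0.58 = 109.62
139 * 0.69 = 95.91
A_total = 23.7 + 109.62 + 95.91 = 229.23 m^2


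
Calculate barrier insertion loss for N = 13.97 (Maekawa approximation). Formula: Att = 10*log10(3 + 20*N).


3 + 20*N = 3 + 20*13.97 = 282.4
Att = 10*log10(282.4) = 24.509 dB


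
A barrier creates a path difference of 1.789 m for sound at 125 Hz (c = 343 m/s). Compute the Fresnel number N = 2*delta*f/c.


N = 2*delta*f/c = 2*delta/lambda, where lambda = c/f
lambda = 343 / 125 = 2.744 m
N = 2 * 1.789 / 2.744 = 1.3039


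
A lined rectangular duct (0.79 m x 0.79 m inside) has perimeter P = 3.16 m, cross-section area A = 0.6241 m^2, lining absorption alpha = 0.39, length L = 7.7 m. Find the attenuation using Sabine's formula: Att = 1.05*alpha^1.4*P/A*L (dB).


alpha^1.4 = 0.39^1.4 = 0.267603
Attenuation rate = 1.05 * alpha^1.4 * P / A
= 1.05 * 0.267603 * 3.16 / 0.6241 = 1.4227 dB/m
Total Att = 1.4227 * 7.7 = 10.955 dB


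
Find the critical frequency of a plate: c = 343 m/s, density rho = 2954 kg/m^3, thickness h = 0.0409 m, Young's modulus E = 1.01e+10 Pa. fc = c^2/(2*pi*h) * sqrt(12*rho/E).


12*rho/E = 12*2954/1.01e+10 = 3.5097e-06
sqrt(12*rho/E) = sqrt(3.5097e-06) = 0.00187342
c^2/(2*pi*h) = 343^2/(2*pi*0.0409) = 457810
fc = 457810 * 0.00187342 = 857.67 Hz


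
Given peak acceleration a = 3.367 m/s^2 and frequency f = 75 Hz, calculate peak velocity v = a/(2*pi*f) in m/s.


omega = 2*pi*f = 2*pi*75 = 471.239 rad/s
v = a / omega = 3.367 / 471.239 = 0.007145 m/s


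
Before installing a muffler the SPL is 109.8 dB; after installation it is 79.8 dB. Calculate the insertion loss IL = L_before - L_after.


Insertion loss = SPL without muffler - SPL with muffler
IL = 109.8 - 79.8 = 30 dB


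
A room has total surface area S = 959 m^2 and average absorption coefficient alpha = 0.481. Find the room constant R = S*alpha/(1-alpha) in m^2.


R = 959 * 0.481 / (1 - 0.481) = 888.78 m^2


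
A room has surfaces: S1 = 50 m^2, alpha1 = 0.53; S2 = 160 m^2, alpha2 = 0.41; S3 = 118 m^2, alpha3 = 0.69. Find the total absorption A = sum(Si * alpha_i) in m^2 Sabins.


50 * 0.53 = 26.5
160 * 0.41 = 65.6
118 * 0.69 = 81.42
A_total = 26.5 + 65.6 + 81.42 = 173.52 m^2


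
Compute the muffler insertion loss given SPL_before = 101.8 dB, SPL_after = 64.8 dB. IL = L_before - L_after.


Insertion loss = SPL without muffler - SPL with muffler
IL = 101.8 - 64.8 = 37 dB


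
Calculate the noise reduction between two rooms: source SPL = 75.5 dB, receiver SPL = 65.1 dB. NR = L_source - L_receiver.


NR = L_source - L_receiver (difference between source and receiving room levels)
NR = 75.5 - 65.1 = 10.4 dB


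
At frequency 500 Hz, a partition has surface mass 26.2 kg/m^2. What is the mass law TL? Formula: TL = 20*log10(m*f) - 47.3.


m * f = 26.2 * 500 = 13100
20*log10(13100) = 82.3454 dB
TL = 82.3454 - 47.3 = 35.045 dB


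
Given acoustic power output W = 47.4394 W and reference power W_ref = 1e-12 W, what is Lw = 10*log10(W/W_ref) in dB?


W / W_ref = 47.4394 / 1e-12 = 4.74394e+13
Lw = 10 * log10(4.74394e+13) = 136.76 dB


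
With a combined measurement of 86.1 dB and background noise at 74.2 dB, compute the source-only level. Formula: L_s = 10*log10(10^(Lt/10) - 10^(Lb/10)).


10^(86.1/10) = 4.0738e+08
10^(74.2/10) = 2.63027e+07
Difference = 4.0738e+08 - 2.63027e+07 = 3.81077e+08
L_source = 10*log10(3.81077e+08) = 85.81 dB


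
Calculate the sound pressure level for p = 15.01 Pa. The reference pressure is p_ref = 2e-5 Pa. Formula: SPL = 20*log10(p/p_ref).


p / p_ref = 15.01 / 2e-5 = 750500
SPL = 20 * log10(750500) = 117.51 dB


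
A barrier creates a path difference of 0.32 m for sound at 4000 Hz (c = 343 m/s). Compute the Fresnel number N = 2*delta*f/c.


N = 2*delta*f/c = 2*delta/lambda, where lambda = c/f
lambda = 343 / 4000 = 0.08575 m
N = 2 * 0.32 / 0.08575 = 7.4636


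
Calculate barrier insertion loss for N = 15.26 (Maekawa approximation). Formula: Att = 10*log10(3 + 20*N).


3 + 20*N = 3 + 20*15.26 = 308.2
Att = 10*log10(308.2) = 24.888 dB


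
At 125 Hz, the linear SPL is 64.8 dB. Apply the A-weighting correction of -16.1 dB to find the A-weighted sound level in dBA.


A-weighting table: 125 Hz -> -16.1 dB correction
SPL_A = SPL + correction = 64.8 + (-16.1) = 48.7 dBA


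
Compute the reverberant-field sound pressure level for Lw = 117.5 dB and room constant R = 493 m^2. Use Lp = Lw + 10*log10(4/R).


4/R = 4/493 = 0.00811359
Lp = 117.5 + 10*log10(0.00811359) = 96.592 dB


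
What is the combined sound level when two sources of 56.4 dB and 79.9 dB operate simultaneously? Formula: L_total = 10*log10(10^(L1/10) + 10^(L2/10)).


10^(56.4/10) = 436516
10^(79.9/10) = 9.77237e+07
Sum = 436516 + 9.77237e+07 = 9.81602e+07
L_total = 10*log10(9.81602e+07) = 79.919 dB


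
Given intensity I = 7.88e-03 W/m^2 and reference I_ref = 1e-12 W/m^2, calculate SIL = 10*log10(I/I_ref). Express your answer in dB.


I / I_ref = 7.88e-03 / 1e-12 = 7.88e+09
SIL = 10 * log10(7.88e+09) = 98.965 dB


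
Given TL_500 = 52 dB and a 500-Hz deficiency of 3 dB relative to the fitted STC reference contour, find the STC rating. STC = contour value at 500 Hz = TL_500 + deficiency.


By ASTM E413, STC = value of the fitted reference contour at 500 Hz.
Contour value at 500 Hz = TL_500 + deficiency = 52 + 3 = 55
STC = 55


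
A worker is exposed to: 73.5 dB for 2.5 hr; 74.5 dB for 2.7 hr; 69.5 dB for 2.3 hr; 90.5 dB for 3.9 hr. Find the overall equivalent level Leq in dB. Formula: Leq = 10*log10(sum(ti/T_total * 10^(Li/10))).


T_total = 2.5 + 2.7 + 2.3 + 3.9 = 11.4 hr
(2.5/11.4) * 10^(73.5/10) = 4.90948e+06
(2.7/11.4) * 10^(74.5/10) = 6.67512e+06
(2.3/11.4) * 10^(69.5/10) = 1.79814e+06
(3.9/11.4) * 10^(90.5/10) = 3.83848e+08
Sum = 4.90948e+06 + 6.67512e+06 + 1.79814e+06 + 3.83848e+08 = 3.97231e+08
Leq = 10*log10(3.97231e+08) = 85.99 dB


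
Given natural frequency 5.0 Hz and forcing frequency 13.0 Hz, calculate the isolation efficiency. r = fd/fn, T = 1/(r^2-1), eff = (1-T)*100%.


r = 13.0 / 5.0 = 2.6
r^2 - 1 = 2.6^2 - 1 = 5.76
T = 1/5.76 = 0.173611
Efficiency = (1 - 0.173611)*100 = 82.639 %


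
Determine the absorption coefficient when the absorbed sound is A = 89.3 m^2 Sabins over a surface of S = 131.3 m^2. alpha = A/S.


Absorption coefficient = absorbed power / incident power
alpha = A / S = 89.3 / 131.3 = 0.68012


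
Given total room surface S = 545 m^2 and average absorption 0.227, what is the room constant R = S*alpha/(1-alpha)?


R = 545 * 0.227 / (1 - 0.227) = 160.05 m^2


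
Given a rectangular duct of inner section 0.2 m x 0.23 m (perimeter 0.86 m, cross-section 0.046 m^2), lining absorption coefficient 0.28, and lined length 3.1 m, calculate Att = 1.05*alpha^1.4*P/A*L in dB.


alpha^1.4 = 0.28^1.4 = 0.168276
Attenuation rate = 1.05 * alpha^1.4 * P / A
= 1.05 * 0.168276 * 0.86 / 0.046 = 3.30333 dB/m
Total Att = 3.30333 * 3.1 = 10.24 dB
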